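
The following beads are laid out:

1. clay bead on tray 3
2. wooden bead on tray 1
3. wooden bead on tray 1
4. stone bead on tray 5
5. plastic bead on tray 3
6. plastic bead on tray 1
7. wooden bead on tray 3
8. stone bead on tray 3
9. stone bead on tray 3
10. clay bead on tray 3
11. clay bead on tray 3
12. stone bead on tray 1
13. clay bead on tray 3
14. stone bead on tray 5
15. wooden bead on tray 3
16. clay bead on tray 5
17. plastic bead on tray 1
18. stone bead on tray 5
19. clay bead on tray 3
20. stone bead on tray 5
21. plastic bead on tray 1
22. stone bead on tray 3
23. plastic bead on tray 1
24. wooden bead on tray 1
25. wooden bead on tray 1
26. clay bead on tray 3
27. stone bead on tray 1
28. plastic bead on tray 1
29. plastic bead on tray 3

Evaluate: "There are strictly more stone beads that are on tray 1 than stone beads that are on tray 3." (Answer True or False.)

|stone beads on tray 1| = 2.
|stone beads on tray 3| = 3.
The claim requires 2 > 3, which does not hold.

False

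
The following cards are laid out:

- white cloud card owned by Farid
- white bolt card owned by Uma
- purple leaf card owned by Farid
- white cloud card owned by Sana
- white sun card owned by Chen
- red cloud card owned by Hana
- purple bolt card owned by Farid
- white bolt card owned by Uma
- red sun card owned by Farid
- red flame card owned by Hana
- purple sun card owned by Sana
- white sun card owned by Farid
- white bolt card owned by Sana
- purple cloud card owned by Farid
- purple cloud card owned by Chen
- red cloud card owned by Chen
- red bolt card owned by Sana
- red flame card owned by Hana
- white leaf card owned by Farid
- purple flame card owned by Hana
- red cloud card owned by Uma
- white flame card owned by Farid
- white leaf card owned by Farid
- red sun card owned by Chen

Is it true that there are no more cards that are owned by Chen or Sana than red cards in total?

|cards owned by Chen or Sana| = 8.
|red cards| = 8.
The claim requires 8 ≤ 8, which holds.

True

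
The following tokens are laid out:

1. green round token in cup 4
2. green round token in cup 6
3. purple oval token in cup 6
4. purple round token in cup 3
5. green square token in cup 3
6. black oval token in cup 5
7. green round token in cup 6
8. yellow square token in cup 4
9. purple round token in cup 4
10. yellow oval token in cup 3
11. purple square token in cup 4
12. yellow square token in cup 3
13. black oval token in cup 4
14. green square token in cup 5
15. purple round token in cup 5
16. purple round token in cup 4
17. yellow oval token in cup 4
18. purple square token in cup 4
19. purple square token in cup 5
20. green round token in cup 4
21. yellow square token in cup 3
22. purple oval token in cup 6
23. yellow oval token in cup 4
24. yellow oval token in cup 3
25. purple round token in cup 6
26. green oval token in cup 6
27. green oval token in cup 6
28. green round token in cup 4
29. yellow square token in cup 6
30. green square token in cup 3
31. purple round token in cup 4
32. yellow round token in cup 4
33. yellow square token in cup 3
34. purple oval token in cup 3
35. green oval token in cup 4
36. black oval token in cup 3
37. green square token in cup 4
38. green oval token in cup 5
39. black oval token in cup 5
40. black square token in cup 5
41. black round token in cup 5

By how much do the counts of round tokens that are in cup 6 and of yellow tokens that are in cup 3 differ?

round tokens in cup 6: 3. yellow tokens in cup 3: 5.
|3 − 5| = 5 − 3 = 2.

2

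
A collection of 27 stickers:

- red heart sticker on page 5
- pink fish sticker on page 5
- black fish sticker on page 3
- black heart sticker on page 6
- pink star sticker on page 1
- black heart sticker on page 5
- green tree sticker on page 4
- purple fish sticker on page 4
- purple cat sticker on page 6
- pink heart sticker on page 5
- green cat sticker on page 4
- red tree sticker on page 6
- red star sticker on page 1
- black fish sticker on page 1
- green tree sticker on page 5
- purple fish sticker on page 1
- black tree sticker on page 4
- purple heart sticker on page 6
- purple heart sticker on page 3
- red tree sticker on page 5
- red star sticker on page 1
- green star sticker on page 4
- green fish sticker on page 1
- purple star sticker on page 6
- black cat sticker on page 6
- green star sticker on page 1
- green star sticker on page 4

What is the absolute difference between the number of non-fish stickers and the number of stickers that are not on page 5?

non-fish stickers: 21. stickers that are not on page 5: 21.
|21 − 21| = 21 − 21 = 0.

0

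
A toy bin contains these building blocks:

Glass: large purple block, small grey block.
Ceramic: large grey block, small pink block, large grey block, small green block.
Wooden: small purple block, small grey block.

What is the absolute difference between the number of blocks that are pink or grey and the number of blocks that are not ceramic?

1

blocks that are pink or grey: 5. blocks that are not ceramic: 4.
|5 − 4| = 5 − 4 = 1.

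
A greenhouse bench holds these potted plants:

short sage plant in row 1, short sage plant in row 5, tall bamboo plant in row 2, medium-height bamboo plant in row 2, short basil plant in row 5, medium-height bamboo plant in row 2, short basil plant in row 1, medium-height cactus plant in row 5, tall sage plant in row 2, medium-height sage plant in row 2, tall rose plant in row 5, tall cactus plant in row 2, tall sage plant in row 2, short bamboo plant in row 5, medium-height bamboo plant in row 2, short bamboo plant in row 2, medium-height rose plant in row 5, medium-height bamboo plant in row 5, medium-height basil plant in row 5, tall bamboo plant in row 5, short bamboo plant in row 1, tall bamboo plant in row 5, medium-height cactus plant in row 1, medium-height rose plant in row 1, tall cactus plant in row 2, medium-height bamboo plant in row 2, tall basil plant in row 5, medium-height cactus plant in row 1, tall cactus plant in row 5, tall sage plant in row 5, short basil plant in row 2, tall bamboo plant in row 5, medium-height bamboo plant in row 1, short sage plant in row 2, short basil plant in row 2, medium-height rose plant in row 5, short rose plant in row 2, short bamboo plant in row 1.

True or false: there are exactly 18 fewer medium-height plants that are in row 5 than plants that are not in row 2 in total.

|medium-height plants in row 5| = 5.
|plants that are not in row 2| = 23.
The claim requires 23 − 5 (= 18) to equal 18, which holds.

True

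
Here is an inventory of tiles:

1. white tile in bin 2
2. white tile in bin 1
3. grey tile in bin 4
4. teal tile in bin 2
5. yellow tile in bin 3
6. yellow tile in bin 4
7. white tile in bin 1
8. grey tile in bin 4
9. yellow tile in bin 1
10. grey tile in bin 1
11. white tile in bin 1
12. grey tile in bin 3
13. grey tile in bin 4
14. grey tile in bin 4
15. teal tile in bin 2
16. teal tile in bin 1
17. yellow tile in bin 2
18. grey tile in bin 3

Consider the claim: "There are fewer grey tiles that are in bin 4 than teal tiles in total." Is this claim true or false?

grey tiles in bin 4: 4.
teal tiles: 3.
The claim requires 4 < 3, which does not hold.

False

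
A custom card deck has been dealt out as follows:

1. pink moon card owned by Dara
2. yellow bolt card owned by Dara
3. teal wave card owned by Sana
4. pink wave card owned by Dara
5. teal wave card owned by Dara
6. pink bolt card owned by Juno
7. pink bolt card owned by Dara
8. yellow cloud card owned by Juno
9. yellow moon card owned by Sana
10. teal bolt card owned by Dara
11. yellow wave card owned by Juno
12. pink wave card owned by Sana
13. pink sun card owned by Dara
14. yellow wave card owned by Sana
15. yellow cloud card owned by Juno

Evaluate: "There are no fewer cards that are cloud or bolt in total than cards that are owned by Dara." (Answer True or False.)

|cards that are cloud or bolt| = 6.
|cards owned by Dara| = 7.
The claim requires 6 ≥ 7, which does not hold.

False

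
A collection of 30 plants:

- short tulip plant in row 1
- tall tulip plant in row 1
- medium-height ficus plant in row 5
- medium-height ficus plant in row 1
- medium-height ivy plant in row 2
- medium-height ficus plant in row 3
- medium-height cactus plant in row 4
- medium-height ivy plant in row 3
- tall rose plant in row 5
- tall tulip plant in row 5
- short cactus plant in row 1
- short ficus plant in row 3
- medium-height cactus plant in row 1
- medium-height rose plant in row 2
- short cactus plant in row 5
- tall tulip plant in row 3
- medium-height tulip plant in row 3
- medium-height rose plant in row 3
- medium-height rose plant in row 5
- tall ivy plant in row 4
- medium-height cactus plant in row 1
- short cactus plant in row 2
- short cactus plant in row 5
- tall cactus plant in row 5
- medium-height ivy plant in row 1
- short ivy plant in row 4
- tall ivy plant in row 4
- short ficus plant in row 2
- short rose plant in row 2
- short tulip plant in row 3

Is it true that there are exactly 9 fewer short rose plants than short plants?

|short rose plants| = 1.
|short plants| = 10.
The claim requires 10 − 1 (= 9) to equal 9, which holds.

True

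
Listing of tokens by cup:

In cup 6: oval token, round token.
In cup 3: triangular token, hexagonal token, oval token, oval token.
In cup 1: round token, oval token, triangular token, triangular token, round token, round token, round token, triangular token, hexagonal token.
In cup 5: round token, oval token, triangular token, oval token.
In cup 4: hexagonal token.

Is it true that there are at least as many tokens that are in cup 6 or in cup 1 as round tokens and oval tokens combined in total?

tokens in cup 6 or in cup 1: 11.
round tokens: 6; oval tokens: 6; combined: 6 + 6 = 12.
The claim requires 11 ≥ 12, which does not hold.

False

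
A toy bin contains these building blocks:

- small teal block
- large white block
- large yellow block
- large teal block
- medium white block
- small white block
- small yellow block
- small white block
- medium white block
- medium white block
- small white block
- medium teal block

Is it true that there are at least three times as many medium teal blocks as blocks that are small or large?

|medium teal blocks| = 1.
|blocks that are small or large| = 8.
The claim requires 1 ≥ 3 × 8 = 24, which does not hold.

False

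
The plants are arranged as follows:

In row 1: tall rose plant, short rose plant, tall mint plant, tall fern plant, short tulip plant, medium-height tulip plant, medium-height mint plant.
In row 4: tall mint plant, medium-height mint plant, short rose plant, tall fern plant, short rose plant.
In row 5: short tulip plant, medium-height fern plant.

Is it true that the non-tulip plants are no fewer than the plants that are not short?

True

There are 11 non-tulip plants.
There are 9 plants that are not short.
The claim requires 11 ≥ 9, which holds.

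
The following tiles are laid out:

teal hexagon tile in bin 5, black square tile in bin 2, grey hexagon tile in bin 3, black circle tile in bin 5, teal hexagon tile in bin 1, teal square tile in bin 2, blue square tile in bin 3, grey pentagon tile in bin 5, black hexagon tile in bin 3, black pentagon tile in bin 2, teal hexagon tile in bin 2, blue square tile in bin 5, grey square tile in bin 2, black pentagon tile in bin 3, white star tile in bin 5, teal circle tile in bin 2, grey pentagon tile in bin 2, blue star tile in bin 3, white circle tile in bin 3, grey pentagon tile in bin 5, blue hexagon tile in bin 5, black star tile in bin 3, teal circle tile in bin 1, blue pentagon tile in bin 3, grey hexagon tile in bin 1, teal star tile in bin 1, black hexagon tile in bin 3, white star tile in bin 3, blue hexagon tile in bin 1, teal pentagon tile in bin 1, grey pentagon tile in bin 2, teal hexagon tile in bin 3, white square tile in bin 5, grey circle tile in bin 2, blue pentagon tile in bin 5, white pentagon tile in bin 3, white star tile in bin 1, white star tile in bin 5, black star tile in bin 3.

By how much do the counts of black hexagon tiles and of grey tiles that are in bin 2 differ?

black hexagon tiles: 2. grey tiles in bin 2: 4.
|2 − 4| = 4 − 2 = 2.

2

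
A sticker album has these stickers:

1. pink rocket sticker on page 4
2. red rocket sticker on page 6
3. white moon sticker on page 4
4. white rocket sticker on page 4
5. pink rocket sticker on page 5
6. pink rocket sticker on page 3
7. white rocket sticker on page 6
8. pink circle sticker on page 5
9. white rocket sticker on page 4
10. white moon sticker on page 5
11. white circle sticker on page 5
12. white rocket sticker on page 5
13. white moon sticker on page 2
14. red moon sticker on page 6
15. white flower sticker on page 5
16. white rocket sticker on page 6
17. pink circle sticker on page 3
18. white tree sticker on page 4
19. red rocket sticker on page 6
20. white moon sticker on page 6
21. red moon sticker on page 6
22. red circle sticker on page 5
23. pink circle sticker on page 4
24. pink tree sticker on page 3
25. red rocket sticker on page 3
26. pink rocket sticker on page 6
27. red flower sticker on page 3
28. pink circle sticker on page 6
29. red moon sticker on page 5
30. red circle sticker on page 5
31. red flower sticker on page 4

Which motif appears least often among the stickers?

Counts by motif: rocket 12, circle 7, moon 7, flower 3, tree 2.
The minimum is 2, held uniquely by tree.

tree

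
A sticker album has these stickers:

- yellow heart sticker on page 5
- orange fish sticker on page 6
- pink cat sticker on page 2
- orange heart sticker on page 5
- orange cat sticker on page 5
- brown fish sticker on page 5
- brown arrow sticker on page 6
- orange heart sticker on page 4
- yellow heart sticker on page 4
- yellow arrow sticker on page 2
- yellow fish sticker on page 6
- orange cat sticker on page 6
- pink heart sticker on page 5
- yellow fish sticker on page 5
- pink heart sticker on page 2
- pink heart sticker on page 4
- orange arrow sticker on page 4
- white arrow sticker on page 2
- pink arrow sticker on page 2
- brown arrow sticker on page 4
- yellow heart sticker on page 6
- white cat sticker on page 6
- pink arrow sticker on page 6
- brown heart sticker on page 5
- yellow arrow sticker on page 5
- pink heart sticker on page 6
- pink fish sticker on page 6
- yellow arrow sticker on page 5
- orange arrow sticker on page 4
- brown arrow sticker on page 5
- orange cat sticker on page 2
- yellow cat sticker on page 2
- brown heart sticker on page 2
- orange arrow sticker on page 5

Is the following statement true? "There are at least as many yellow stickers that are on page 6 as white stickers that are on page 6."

yellow stickers on page 6: 2.
white stickers on page 6: 1.
The claim requires 2 ≥ 1, which holds.

True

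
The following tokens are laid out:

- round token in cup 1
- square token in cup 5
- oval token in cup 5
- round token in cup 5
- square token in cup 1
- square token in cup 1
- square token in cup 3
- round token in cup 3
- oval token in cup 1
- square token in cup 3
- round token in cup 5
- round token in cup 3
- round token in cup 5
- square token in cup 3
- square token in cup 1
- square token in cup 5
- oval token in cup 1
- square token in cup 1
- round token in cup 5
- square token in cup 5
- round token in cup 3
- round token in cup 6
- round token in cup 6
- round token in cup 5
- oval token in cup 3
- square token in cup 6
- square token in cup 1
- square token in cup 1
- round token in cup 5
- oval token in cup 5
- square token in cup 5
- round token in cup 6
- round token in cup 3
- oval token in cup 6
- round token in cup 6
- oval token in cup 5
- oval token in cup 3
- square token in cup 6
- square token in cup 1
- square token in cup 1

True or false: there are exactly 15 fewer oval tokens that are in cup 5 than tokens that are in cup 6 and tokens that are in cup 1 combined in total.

|oval tokens in cup 5| = 3.
tokens in cup 6: 7; tokens in cup 1: 11; combined: 7 + 11 = 18.
The claim requires 18 − 3 (= 15) to equal 15, which holds.

True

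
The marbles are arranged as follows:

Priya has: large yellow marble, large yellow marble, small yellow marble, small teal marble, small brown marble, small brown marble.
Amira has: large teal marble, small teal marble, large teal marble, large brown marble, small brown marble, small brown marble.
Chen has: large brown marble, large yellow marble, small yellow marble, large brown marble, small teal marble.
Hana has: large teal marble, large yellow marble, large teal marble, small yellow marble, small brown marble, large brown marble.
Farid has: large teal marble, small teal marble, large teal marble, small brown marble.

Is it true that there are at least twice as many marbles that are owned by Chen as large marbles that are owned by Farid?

marbles owned by Chen: 5.
large marbles owned by Farid: 2.
The claim requires 5 ≥ 2 × 2 = 4, which holds.

True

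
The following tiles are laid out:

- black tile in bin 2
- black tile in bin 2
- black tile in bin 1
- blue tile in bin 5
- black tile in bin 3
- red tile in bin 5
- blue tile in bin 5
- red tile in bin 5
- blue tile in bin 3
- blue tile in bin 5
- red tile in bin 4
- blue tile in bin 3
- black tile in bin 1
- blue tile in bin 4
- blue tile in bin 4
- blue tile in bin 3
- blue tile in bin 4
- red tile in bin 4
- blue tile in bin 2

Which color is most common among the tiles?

blue

Counts by color: blue 10, black 5, red 4.
The maximum is 10, held uniquely by blue.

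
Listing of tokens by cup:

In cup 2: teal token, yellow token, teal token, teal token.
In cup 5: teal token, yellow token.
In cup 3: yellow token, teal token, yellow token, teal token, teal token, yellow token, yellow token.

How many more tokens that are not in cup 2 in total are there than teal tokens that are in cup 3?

tokens that are not in cup 2: 9.
teal tokens in cup 3: 3.
9 − 3 = 6.

6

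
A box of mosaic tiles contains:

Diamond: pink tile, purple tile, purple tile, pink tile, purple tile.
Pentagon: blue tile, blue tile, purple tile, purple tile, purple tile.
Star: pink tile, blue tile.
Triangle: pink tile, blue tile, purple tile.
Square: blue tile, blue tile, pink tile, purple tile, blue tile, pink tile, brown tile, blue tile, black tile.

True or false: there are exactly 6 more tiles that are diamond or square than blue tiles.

True

There are 14 tiles that are diamond or square.
There are 8 blue tiles.
The claim requires 14 − 8 (= 6) to equal 6, which holds.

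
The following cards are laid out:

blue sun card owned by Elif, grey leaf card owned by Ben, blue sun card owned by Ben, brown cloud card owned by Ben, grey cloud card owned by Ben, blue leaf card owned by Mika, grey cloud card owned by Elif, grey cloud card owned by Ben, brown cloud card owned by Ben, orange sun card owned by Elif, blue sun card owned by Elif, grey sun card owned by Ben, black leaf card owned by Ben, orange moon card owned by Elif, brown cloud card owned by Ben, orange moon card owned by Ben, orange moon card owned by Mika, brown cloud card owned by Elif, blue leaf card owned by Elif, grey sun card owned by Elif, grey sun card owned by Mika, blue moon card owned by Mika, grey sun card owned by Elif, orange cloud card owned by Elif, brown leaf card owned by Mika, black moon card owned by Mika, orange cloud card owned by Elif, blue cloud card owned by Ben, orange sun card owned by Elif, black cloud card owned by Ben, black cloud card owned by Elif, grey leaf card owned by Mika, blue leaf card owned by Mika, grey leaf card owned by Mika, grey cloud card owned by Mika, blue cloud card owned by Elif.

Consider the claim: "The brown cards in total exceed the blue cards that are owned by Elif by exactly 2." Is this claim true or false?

False

brown cards: 5.
blue cards owned by Elif: 4.
The claim requires 5 − 4 (= 1) to equal 2, which does not hold.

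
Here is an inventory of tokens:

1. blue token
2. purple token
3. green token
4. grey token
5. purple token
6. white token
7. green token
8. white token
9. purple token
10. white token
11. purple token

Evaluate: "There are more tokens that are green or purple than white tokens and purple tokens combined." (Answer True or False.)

|tokens that are green or purple| = 6.
white tokens: 3; purple tokens: 4; combined: 3 + 4 = 7.
The claim requires 6 > 7, which does not hold.

False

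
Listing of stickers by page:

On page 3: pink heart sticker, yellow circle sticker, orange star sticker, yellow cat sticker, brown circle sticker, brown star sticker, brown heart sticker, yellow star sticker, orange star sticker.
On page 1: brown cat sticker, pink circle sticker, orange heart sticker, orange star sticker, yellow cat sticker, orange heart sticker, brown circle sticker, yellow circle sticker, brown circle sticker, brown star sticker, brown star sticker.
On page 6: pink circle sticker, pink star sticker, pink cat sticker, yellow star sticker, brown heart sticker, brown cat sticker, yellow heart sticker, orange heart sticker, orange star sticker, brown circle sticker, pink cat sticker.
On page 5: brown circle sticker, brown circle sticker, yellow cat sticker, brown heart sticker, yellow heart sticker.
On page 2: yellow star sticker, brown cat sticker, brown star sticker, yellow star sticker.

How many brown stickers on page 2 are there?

2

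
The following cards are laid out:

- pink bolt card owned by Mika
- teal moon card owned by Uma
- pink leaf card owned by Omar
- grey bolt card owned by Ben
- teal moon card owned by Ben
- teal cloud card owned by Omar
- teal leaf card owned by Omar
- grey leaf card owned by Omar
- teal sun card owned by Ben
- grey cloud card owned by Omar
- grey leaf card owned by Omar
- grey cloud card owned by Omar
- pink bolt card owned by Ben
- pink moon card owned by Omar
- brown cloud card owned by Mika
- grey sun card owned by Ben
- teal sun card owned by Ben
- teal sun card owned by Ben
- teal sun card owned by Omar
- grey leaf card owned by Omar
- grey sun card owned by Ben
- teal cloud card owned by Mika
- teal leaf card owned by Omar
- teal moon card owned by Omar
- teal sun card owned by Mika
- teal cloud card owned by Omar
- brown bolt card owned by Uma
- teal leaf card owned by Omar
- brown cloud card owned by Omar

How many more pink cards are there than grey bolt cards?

3

pink cards: 4.
grey bolt cards: 1.
4 − 1 = 3.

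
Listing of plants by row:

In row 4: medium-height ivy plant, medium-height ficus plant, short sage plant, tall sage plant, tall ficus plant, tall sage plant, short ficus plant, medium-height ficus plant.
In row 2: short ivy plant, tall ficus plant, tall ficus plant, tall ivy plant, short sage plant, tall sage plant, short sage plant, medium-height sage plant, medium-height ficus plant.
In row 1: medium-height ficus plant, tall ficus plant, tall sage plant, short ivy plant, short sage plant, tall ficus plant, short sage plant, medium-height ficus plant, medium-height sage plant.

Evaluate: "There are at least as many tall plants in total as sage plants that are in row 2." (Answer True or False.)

There are 10 tall plants.
There are 4 sage plants in row 2.
The claim requires 10 ≥ 4, which holds.

True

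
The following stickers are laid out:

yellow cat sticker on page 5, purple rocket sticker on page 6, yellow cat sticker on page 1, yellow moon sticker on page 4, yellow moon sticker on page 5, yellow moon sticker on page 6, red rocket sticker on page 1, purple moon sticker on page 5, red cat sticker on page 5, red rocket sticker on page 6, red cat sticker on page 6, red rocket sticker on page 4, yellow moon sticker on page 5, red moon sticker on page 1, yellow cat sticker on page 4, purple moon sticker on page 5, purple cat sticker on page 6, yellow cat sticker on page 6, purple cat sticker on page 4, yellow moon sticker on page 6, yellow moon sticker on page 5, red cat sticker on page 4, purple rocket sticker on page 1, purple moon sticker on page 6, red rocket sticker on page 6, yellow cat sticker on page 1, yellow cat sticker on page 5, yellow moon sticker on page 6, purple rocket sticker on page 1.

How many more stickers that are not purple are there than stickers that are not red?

0

stickers that are not purple: 21.
stickers that are not red: 21.
21 − 21 = 0.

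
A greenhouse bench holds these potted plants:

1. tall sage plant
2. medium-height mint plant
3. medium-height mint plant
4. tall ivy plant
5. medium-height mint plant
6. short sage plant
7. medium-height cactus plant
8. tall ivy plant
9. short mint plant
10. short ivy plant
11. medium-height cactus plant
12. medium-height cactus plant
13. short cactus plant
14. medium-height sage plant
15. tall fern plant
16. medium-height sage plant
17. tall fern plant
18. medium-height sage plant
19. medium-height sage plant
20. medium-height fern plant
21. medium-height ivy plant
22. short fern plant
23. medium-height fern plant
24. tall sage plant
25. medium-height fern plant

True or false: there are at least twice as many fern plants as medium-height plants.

fern plants: 6.
medium-height plants: 14.
The claim requires 6 ≥ 2 × 14 = 28, which does not hold.

False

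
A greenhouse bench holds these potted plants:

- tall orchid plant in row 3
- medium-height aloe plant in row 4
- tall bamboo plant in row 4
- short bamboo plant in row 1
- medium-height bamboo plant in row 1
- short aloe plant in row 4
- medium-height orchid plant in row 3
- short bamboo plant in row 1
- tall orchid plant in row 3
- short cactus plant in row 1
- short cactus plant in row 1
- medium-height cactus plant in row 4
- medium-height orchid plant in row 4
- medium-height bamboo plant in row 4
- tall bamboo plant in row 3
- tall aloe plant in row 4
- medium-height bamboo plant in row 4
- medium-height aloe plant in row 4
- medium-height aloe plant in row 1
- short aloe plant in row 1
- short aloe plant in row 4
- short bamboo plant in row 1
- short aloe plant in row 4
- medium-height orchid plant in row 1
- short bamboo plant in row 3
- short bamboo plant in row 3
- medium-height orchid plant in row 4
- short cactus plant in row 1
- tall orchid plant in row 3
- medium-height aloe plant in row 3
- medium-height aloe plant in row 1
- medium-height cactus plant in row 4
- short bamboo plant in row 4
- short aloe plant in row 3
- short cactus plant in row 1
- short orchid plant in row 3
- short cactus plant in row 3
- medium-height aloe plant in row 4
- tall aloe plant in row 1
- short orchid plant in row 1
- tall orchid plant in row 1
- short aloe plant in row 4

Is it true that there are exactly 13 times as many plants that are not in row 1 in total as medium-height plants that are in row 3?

There are 27 plants that are not in row 1.
There are 2 medium-height plants in row 3.
The claim requires 27 = 13 × 2 = 26, which does not hold.

False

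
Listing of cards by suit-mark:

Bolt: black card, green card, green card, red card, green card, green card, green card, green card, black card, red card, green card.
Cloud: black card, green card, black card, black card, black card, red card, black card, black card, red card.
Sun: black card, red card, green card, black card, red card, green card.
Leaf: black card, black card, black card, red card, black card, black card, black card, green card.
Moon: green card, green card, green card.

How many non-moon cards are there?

Total cards: 37; with the excluded value: 3; remaining 37 − 3 = 34.

34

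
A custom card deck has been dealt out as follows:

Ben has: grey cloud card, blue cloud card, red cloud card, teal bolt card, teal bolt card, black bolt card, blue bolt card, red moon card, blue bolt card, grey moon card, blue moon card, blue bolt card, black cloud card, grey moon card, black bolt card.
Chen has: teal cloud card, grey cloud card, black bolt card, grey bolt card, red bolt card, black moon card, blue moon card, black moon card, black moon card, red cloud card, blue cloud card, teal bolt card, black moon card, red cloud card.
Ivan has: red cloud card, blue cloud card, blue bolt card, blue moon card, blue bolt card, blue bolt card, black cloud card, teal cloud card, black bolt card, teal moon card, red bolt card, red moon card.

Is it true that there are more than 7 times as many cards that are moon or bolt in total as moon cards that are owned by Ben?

False

|cards that are moon or bolt| = 28.
|moon cards owned by Ben| = 4.
The claim requires 28 > 7 × 4 = 28, which does not hold.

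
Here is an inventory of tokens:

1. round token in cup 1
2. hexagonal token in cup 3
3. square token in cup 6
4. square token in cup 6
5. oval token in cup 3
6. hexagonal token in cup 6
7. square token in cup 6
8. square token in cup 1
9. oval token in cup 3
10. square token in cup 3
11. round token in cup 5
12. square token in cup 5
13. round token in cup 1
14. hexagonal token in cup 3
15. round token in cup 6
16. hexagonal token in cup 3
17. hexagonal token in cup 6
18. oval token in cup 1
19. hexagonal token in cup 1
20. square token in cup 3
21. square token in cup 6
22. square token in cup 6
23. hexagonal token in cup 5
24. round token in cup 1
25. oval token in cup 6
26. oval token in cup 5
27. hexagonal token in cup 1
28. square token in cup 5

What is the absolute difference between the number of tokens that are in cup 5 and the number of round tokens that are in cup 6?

tokens in cup 5: 5. round tokens in cup 6: 1.
|5 − 1| = 5 − 1 = 4.

4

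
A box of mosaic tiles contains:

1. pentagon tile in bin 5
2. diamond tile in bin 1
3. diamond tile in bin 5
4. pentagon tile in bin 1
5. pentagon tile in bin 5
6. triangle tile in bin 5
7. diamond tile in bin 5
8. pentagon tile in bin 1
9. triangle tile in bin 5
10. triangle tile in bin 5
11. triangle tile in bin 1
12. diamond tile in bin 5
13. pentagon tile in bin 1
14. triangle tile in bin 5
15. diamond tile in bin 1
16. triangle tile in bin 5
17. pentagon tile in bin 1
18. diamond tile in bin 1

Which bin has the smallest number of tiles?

Counts by bin: bin 5→10, bin 1→8.
The minimum is 8, held uniquely by bin 1.

bin 1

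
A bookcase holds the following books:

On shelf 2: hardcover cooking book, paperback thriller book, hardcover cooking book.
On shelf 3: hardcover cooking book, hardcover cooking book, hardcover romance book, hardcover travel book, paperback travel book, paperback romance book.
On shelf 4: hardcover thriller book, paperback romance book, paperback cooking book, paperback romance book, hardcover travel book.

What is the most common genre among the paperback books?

Counts by genre (restricted to paperback books): romance 3, travel 1, cooking 1, thriller 1.
The maximum is 3, held uniquely by romance.

romance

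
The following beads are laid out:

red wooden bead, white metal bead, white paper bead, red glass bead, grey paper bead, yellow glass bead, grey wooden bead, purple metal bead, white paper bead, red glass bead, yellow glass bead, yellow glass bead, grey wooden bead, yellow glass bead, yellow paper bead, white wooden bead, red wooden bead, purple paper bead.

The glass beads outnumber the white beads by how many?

glass beads: 6.
white beads: 4.
6 − 4 = 2.

2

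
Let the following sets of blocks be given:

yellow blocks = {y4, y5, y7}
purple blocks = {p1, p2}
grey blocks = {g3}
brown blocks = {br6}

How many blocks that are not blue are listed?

Total blocks: 7; with the excluded value: 0; remaining 7 − 0 = 7.

7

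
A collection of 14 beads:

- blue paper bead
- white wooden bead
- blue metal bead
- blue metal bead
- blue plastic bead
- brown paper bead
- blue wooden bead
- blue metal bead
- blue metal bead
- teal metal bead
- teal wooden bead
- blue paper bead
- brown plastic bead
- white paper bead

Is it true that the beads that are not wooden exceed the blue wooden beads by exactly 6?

False

beads that are not wooden: 11.
blue wooden beads: 1.
The claim requires 11 − 1 (= 10) to equal 6, which does not hold.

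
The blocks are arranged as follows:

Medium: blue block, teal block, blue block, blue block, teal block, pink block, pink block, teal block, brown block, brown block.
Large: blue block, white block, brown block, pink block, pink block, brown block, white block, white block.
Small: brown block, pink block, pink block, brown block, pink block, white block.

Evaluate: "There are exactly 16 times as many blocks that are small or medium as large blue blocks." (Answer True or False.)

|blocks that are small or medium| = 16.
|large blue blocks| = 1.
The claim requires 16 = 16 × 1 = 16, which holds.

True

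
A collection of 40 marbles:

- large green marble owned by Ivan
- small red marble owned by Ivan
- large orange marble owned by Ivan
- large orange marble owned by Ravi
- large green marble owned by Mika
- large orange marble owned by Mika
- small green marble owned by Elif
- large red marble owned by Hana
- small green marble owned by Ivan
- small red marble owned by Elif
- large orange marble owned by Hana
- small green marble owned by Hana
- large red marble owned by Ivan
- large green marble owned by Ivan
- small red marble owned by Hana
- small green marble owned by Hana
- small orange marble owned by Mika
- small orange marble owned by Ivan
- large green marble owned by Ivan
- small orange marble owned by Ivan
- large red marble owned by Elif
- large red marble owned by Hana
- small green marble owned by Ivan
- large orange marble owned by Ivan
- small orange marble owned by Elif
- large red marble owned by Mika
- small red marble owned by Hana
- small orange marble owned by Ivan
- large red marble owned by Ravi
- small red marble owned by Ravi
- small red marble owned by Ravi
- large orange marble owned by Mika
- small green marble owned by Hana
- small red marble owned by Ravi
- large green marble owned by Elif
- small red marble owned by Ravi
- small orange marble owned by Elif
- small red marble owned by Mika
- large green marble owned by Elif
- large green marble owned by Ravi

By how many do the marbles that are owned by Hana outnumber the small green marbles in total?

2

marbles owned by Hana: 8.
small green marbles: 6.
8 − 6 = 2.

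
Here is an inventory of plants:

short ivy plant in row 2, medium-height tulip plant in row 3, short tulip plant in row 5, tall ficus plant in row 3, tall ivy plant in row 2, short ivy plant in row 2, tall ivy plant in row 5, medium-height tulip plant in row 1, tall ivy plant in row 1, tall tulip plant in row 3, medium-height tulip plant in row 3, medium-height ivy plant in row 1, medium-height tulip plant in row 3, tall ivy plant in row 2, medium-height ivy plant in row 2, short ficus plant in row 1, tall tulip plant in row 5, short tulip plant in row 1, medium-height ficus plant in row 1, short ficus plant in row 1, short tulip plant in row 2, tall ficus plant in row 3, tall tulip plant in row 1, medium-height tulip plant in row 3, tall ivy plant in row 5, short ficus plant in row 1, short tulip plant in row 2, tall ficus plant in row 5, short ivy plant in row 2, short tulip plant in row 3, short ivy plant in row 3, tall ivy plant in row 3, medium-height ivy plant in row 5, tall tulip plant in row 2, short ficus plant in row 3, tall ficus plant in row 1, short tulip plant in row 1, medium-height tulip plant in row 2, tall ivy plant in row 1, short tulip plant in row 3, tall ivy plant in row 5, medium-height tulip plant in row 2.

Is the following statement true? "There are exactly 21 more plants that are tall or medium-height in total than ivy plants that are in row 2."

|plants that are tall or medium-height| = 27.
|ivy plants in row 2| = 6.
The claim requires 27 − 6 (= 21) to equal 21, which holds.

True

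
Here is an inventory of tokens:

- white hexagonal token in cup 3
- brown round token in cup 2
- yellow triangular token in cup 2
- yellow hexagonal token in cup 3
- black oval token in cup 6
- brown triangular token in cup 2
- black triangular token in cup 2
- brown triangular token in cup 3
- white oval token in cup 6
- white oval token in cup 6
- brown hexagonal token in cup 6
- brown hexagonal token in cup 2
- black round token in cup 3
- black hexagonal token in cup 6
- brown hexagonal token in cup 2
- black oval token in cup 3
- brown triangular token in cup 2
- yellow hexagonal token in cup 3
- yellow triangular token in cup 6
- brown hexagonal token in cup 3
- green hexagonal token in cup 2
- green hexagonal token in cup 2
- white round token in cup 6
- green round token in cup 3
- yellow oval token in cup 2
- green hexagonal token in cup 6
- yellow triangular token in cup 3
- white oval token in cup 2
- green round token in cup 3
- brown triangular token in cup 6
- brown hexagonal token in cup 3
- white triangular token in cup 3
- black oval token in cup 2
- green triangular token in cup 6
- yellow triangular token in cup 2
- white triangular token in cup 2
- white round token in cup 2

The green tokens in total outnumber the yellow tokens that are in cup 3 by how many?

green tokens: 6.
yellow tokens in cup 3: 3.
6 − 3 = 3.

3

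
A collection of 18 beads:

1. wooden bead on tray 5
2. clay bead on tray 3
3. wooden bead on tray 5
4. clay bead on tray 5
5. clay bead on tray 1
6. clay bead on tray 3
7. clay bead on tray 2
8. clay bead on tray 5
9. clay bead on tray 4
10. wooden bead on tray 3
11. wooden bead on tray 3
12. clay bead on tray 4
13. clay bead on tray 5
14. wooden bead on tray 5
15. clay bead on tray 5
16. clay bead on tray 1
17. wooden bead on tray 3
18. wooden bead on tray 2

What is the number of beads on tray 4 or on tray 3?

7

on tray 3: 5; on tray 4: 2; together 5 + 2 = 7.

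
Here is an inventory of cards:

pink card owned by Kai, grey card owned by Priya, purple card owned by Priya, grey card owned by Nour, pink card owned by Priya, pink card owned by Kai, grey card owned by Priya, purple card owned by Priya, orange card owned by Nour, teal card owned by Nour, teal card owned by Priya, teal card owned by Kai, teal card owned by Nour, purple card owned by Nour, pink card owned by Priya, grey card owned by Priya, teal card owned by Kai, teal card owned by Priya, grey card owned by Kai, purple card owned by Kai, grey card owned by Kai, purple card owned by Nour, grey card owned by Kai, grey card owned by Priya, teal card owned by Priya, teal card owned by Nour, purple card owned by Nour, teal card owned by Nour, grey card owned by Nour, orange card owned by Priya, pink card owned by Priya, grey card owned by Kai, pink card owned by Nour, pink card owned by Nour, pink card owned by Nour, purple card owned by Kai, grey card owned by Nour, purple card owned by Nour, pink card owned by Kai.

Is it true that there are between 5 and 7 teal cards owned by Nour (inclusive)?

teal cards owned by Nour: 4.
The claim requires 5 ≤ 4 ≤ 7, which does not hold.

False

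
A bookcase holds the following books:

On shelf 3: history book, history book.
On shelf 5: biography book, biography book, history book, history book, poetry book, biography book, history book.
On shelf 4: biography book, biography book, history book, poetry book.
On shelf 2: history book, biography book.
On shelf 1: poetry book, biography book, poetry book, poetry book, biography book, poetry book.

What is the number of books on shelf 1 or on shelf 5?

13

on shelf 1: 6; on shelf 5: 7; together 6 + 7 = 13.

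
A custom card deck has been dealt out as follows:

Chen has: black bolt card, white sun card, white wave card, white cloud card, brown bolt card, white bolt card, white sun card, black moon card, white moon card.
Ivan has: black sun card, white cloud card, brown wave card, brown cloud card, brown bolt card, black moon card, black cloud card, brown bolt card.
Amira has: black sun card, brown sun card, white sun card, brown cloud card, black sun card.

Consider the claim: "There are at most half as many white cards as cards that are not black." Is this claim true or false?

white cards: 8.
cards that are not black: 15.
The claim requires 2 × 8 = 16 ≤ 15, which does not hold.

False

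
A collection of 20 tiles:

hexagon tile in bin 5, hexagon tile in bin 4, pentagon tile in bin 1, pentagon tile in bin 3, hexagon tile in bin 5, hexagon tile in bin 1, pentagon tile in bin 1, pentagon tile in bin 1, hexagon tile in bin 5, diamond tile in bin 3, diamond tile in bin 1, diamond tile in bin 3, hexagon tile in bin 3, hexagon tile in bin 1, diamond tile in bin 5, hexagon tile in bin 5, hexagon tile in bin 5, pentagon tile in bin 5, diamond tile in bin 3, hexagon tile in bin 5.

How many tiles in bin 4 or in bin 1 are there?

in bin 1: 6; in bin 4: 1; together 6 + 1 = 7.

7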